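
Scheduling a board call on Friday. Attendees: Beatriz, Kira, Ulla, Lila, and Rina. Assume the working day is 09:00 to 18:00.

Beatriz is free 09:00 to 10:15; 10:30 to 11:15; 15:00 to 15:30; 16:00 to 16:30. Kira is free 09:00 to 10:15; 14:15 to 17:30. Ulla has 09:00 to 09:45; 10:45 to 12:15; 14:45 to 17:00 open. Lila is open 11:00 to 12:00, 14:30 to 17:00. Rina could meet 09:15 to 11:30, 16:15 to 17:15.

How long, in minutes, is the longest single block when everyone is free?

15

Beatriz ∩ Kira: 09:00-10:15, 15:00-15:30, 16:00-16:30.
Beatriz ∩ Kira ∩ Ulla: 09:00-09:45, 15:00-15:30, 16:00-16:30.
Beatriz ∩ Kira ∩ Ulla ∩ Lila: 15:00-15:30, 16:00-16:30.
Beatriz ∩ Kira ∩ Ulla ∩ Lila ∩ Rina: 16:15-16:30.
Those are the intersection windows.
The longest is 16:15-16:30 at 15 minutes.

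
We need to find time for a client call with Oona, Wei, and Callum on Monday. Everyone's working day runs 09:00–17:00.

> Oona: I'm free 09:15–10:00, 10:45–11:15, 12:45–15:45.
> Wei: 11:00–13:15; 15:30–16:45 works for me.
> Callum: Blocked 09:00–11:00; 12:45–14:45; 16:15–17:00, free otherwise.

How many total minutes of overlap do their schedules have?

30

Oona free: 09:15-10:00, 10:45-11:15, 12:45-15:45.
Wei free: 11:00-13:15, 15:30-16:45.
Callum free: 11:00-12:45, 14:45-16:15 (invert busy blocks within the working day).
Oona ∩ Wei: 11:00-11:15, 12:45-13:15, 15:30-15:45.
Oona ∩ Wei ∩ Callum: 11:00-11:15, 15:30-15:45.
So the common availability across everyone is 11:00-11:15, 15:30-15:45.
Summing the common windows: 15 + 15 = 30 minutes.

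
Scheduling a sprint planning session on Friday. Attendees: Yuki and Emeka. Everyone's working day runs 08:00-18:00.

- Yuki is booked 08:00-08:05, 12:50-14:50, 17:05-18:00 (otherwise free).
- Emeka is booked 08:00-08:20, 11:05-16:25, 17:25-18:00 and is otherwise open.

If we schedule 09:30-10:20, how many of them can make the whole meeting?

Yuki free: 08:05-12:50, 14:50-17:05 (invert busy blocks within the working day).
Emeka free: 08:20-11:05, 16:25-17:25 (invert busy blocks within the working day).
Yuki and Emeka can make the full 09:30-10:20 slot — that's 2.

2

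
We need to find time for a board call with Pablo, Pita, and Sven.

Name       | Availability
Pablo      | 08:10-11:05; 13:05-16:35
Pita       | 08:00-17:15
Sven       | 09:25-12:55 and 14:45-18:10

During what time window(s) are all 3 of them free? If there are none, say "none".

09:25-11:05, 14:45-16:35

Pablo ∩ Pita: 08:10-11:05, 13:05-16:35.
Pablo ∩ Pita ∩ Sven: 09:25-11:05, 14:45-16:35.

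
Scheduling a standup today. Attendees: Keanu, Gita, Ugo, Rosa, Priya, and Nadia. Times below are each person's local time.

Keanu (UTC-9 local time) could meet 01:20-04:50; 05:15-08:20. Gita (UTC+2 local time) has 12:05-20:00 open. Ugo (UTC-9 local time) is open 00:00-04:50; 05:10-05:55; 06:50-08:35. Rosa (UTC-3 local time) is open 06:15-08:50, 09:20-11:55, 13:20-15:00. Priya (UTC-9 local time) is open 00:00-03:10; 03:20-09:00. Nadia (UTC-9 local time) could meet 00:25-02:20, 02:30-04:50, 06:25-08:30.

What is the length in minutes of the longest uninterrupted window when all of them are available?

Keanu in UTC: 10:20-13:50, 14:15-17:20 (add 9h to convert from UTC-9).
Gita in UTC: 10:05-18:00 (subtract 2h to convert from UTC+2).
Ugo in UTC: 09:00-13:50, 14:10-14:55, 15:50-17:35 (add 9h to convert from UTC-9).
Rosa in UTC: 09:15-11:50, 12:20-14:55, 16:20-18:00 (add 3h to convert from UTC-3).
Priya in UTC: 09:00-12:10, 12:20-18:00 (add 9h to convert from UTC-9).
Nadia in UTC: 09:25-11:20, 11:30-13:50, 15:25-17:30 (add 9h to convert from UTC-9).
Keanu ∩ Gita: 10:20-13:50, 14:15-17:20.
Keanu ∩ Gita ∩ Ugo: 10:20-13:50, 14:15-14:55, 15:50-17:20.
Keanu ∩ Gita ∩ Ugo ∩ Rosa: 10:20-11:50, 12:20-13:50, 14:15-14:55, 16:20-17:20.
Keanu ∩ Gita ∩ Ugo ∩ Rosa ∩ Priya: 10:20-11:50, 12:20-13:50, 14:15-14:55, 16:20-17:20.
Keanu ∩ Gita ∩ Ugo ∩ Rosa ∩ Priya ∩ Nadia: 10:20-11:20, 11:30-11:50, 12:20-13:50, 16:20-17:20.
Those are the intersection windows.
The longest is 12:20-13:50 at 90 minutes.

90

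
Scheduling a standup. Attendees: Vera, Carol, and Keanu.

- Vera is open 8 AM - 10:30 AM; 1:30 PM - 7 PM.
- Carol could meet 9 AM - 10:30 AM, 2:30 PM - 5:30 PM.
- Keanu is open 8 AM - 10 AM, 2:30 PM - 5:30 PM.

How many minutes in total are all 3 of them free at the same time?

Vera ∩ Carol: 09:00-10:30, 14:30-17:30.
Vera ∩ Carol ∩ Keanu: 09:00-10:00, 14:30-17:30.
Summing the common windows: 60 + 180 = 240 minutes.

240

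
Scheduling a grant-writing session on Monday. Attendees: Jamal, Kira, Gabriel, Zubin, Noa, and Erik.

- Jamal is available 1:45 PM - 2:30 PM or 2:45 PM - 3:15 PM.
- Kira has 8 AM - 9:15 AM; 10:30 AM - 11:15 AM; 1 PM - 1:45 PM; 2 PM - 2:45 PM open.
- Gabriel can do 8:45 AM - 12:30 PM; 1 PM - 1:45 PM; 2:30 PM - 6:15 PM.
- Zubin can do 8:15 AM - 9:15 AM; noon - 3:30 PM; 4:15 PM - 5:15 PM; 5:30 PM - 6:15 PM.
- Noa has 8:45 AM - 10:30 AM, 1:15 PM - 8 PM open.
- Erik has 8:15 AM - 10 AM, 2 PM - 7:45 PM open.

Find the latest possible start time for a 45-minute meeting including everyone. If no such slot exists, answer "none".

Jamal ∩ Kira: 14:00-14:30.
Jamal ∩ Kira ∩ Gabriel: ∅.
Jamal ∩ Kira ∩ Gabriel ∩ Zubin: ∅.
Jamal ∩ Kira ∩ Gabriel ∩ Zubin ∩ Noa: ∅.
Jamal ∩ Kira ∩ Gabriel ∩ Zubin ∩ Noa ∩ Erik: ∅.
There is no time when everyone is free.
No common window is at least 45 minutes long.

none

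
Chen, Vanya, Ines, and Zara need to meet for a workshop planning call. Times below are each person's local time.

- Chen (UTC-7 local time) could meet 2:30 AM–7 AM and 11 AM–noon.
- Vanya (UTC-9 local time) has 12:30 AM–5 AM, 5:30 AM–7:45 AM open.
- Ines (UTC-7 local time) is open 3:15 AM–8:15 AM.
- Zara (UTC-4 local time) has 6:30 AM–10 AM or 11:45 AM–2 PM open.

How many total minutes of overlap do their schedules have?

Chen in UTC: 09:30-14:00, 18:00-19:00 (add 7h to convert from UTC-7).
Vanya in UTC: 09:30-14:00, 14:30-16:45 (add 9h to convert from UTC-9).
Ines in UTC: 10:15-15:15 (add 7h to convert from UTC-7).
Zara in UTC: 10:30-14:00, 15:45-18:00 (add 4h to convert from UTC-4).
Chen ∩ Vanya: 09:30-14:00.
Chen ∩ Vanya ∩ Ines: 10:15-14:00.
Chen ∩ Vanya ∩ Ines ∩ Zara: 10:30-14:00.
So the common availability across everyone is 10:30-14:00.
That's a single block of 210 minutes.

210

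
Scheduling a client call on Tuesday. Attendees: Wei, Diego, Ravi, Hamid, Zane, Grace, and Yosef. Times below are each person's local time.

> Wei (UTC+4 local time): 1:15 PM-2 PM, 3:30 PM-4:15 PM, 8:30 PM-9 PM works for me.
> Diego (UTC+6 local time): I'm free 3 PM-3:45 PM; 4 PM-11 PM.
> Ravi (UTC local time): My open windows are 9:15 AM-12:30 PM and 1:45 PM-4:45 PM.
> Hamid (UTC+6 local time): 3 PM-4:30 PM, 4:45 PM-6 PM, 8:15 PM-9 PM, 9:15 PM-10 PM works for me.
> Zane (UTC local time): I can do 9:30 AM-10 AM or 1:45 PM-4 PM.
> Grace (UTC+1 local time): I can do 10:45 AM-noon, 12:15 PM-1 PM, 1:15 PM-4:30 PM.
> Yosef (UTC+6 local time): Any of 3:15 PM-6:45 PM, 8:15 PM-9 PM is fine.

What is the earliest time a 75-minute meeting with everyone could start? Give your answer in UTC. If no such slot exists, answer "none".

Wei in UTC: 09:15-10:00, 11:30-12:15, 16:30-17:00 (subtract 4h to convert from UTC+4).
Diego in UTC: 09:00-09:45, 10:00-17:00 (subtract 6h to convert from UTC+6).
Ravi in UTC: 09:15-12:30, 13:45-16:45.
Hamid in UTC: 09:00-10:30, 10:45-12:00, 14:15-15:00, 15:15-16:00 (subtract 6h to convert from UTC+6).
Zane in UTC: 09:30-10:00, 13:45-16:00.
Grace in UTC: 09:45-11:00, 11:15-12:00, 12:15-15:30 (subtract 1h to convert from UTC+1).
Yosef in UTC: 09:15-12:45, 14:15-15:00 (subtract 6h to convert from UTC+6).
Wei ∩ Diego: 09:15-09:45, 11:30-12:15, 16:30-17:00.
Wei ∩ Diego ∩ Ravi: 09:15-09:45, 11:30-12:15, 16:30-16:45.
Wei ∩ Diego ∩ Ravi ∩ Hamid: 09:15-09:45, 11:30-12:00.
Wei ∩ Diego ∩ Ravi ∩ Hamid ∩ Zane: 09:30-09:45.
Wei ∩ Diego ∩ Ravi ∩ Hamid ∩ Zane ∩ Grace: ∅.
Wei ∩ Diego ∩ Ravi ∩ Hamid ∩ Zane ∩ Grace ∩ Yosef: ∅.
There is no time when everyone is free.
No common window is at least 75 minutes long.

none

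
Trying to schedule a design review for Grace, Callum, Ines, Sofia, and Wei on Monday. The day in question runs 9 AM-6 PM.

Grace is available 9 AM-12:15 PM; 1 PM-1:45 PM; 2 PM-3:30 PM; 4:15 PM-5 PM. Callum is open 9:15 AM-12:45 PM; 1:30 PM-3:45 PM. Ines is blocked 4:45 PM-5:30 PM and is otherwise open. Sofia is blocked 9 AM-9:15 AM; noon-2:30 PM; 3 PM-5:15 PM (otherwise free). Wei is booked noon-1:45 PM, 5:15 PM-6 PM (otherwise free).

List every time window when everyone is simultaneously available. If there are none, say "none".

09:15-12:00, 14:30-15:00

Grace free: 09:00-12:15, 13:00-13:45, 14:00-15:30, 16:15-17:00.
Callum free: 09:15-12:45, 13:30-15:45.
Ines free: 09:00-16:45, 17:30-18:00 (invert busy blocks within the working day).
Sofia free: 09:15-12:00, 14:30-15:00, 17:15-18:00 (invert busy blocks within the working day).
Wei free: 09:00-12:00, 13:45-17:15 (invert busy blocks within the working day).
Grace ∩ Callum: 09:15-12:15, 13:30-13:45, 14:00-15:30.
Grace ∩ Callum ∩ Ines: 09:15-12:15, 13:30-13:45, 14:00-15:30.
Grace ∩ Callum ∩ Ines ∩ Sofia: 09:15-12:00, 14:30-15:00.
Grace ∩ Callum ∩ Ines ∩ Sofia ∩ Wei: 09:15-12:00, 14:30-15:00.
Those are the intersection windows.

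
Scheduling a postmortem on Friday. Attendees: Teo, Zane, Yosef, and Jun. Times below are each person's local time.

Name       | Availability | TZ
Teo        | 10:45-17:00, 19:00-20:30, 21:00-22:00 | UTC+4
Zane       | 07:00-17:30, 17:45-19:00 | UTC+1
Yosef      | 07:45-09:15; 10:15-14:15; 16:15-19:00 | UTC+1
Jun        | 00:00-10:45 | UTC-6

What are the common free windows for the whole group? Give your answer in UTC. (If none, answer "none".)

Teo in UTC: 06:45-13:00, 15:00-16:30, 17:00-18:00 (subtract 4h to convert from UTC+4).
Zane in UTC: 06:00-16:30, 16:45-18:00 (subtract 1h to convert from UTC+1).
Yosef in UTC: 06:45-08:15, 09:15-13:15, 15:15-18:00 (subtract 1h to convert from UTC+1).
Jun in UTC: 06:00-16:45 (add 6h to convert from UTC-6).
Teo ∩ Zane: 06:45-13:00, 15:00-16:30, 17:00-18:00.
Teo ∩ Zane ∩ Yosef: 06:45-08:15, 09:15-13:00, 15:15-16:30, 17:00-18:00.
Teo ∩ Zane ∩ Yosef ∩ Jun: 06:45-08:15, 09:15-13:00, 15:15-16:30.

06:45-08:15, 09:15-13:00, 15:15-16:30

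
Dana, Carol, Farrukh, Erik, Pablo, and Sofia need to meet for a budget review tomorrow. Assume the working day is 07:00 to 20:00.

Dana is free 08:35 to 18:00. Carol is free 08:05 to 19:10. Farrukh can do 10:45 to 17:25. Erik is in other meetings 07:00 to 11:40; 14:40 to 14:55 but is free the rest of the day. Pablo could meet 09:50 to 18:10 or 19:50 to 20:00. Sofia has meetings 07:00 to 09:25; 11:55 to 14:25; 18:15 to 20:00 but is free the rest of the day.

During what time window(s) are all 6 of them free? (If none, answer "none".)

11:40-11:55, 14:25-14:40, 14:55-17:25

Dana free: 08:35-18:00.
Carol free: 08:05-19:10.
Farrukh free: 10:45-17:25.
Erik free: 11:40-14:40, 14:55-20:00 (invert busy blocks within the working day).
Pablo free: 09:50-18:10, 19:50-20:00.
Sofia free: 09:25-11:55, 14:25-18:15 (invert busy blocks within the working day).
Dana ∩ Carol: 08:35-18:00.
Dana ∩ Carol ∩ Farrukh: 10:45-17:25.
Dana ∩ Carol ∩ Farrukh ∩ Erik: 11:40-14:40, 14:55-17:25.
Dana ∩ Carol ∩ Farrukh ∩ Erik ∩ Pablo: 11:40-14:40, 14:55-17:25.
Dana ∩ Carol ∩ Farrukh ∩ Erik ∩ Pablo ∩ Sofia: 11:40-11:55, 14:25-14:40, 14:55-17:25.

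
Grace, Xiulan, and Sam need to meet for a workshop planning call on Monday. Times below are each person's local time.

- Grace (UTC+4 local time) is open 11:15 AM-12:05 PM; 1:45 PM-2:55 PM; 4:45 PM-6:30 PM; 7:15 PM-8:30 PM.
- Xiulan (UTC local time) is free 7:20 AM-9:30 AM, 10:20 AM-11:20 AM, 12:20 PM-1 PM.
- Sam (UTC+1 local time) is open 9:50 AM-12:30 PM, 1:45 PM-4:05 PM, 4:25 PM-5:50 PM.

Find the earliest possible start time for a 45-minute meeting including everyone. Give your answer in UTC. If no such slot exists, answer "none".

none

Grace in UTC: 07:15-08:05, 09:45-10:55, 12:45-14:30, 15:15-16:30 (subtract 4h to convert from UTC+4).
Xiulan in UTC: 07:20-09:30, 10:20-11:20, 12:20-13:00.
Sam in UTC: 08:50-11:30, 12:45-15:05, 15:25-16:50 (subtract 1h to convert from UTC+1).
Grace ∩ Xiulan: 07:20-08:05, 10:20-10:55, 12:45-13:00.
Grace ∩ Xiulan ∩ Sam: 10:20-10:55, 12:45-13:00.
No common window is at least 45 minutes long.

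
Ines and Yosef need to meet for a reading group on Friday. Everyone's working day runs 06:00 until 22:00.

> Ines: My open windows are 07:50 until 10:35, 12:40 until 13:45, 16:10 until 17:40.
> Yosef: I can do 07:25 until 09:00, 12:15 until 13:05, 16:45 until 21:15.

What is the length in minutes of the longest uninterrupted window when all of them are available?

70

Ines ∩ Yosef: 07:50-09:00, 12:40-13:05, 16:45-17:40.
The longest is 07:50-09:00 at 70 minutes.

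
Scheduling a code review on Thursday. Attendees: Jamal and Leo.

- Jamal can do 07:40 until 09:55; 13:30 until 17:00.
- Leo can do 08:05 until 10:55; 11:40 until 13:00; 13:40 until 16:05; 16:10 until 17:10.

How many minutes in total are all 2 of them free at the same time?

305

Jamal ∩ Leo: 08:05-09:55, 13:40-16:05, 16:10-17:00.
Summing the common windows: 110 + 145 + 50 = 305 minutes.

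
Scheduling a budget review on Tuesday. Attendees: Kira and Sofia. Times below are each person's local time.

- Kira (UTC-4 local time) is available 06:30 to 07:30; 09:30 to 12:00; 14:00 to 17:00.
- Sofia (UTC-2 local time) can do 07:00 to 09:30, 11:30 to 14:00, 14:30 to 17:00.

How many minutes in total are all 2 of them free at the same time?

Kira in UTC: 10:30-11:30, 13:30-16:00, 18:00-21:00 (add 4h to convert from UTC-4).
Sofia in UTC: 09:00-11:30, 13:30-16:00, 16:30-19:00 (add 2h to convert from UTC-2).
Kira ∩ Sofia: 10:30-11:30, 13:30-16:00, 18:00-19:00.
So the common availability across everyone is 10:30-11:30, 13:30-16:00, 18:00-19:00.
Summing the common windows: 60 + 150 + 60 = 270 minutes.

270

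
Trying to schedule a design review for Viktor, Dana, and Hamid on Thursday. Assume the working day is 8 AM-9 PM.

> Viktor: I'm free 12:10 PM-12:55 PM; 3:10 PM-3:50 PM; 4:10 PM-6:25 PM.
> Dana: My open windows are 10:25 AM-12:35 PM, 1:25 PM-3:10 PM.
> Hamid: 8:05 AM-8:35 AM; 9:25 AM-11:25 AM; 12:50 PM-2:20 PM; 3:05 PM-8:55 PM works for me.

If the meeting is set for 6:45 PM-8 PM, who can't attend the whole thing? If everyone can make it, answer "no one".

Viktor: not fully free for 18:45-20:00. Dana: not fully free for 18:45-20:00. Hamid: free for 18:45-20:00.

Dana, Viktor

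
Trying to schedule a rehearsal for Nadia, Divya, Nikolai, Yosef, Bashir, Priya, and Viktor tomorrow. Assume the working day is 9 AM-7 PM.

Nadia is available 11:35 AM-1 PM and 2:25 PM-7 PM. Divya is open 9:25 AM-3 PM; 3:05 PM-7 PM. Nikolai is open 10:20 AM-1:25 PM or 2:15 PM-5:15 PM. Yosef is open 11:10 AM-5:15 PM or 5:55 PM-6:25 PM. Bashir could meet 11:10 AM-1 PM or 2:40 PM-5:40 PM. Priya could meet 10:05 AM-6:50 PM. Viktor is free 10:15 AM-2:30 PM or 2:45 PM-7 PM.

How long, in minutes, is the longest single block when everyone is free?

130

Nadia ∩ Divya: 11:35-13:00, 14:25-15:00, 15:05-19:00.
Nadia ∩ Divya ∩ Nikolai: 11:35-13:00, 14:25-15:00, 15:05-17:15.
Nadia ∩ Divya ∩ Nikolai ∩ Yosef: 11:35-13:00, 14:25-15:00, 15:05-17:15.
Nadia ∩ Divya ∩ Nikolai ∩ Yosef ∩ Bashir: 11:35-13:00, 14:40-15:00, 15:05-17:15.
Nadia ∩ Divya ∩ Nikolai ∩ Yosef ∩ Bashir ∩ Priya: 11:35-13:00, 14:40-15:00, 15:05-17:15.
Nadia ∩ Divya ∩ Nikolai ∩ Yosef ∩ Bashir ∩ Priya ∩ Viktor: 11:35-13:00, 14:45-15:00, 15:05-17:15.
The longest is 15:05-17:15 at 130 minutes.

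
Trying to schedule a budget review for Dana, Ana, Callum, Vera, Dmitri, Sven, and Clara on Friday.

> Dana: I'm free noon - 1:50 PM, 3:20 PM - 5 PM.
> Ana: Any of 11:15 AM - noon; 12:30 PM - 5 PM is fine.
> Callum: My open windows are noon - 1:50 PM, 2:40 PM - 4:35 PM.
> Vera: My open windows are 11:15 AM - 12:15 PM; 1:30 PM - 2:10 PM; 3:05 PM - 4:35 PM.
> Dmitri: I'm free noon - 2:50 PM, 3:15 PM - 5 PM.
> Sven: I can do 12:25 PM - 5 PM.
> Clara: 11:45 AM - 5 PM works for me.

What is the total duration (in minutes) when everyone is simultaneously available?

Dana ∩ Ana: 12:30-13:50, 15:20-17:00.
Dana ∩ Ana ∩ Callum: 12:30-13:50, 15:20-16:35.
Dana ∩ Ana ∩ Callum ∩ Vera: 13:30-13:50, 15:20-16:35.
Dana ∩ Ana ∩ Callum ∩ Vera ∩ Dmitri: 13:30-13:50, 15:20-16:35.
Dana ∩ Ana ∩ Callum ∩ Vera ∩ Dmitri ∩ Sven: 13:30-13:50, 15:20-16:35.
Dana ∩ Ana ∩ Callum ∩ Vera ∩ Dmitri ∩ Sven ∩ Clara: 13:30-13:50, 15:20-16:35.
Those are the intersection windows.
Summing the common windows: 20 + 75 = 95 minutes.

95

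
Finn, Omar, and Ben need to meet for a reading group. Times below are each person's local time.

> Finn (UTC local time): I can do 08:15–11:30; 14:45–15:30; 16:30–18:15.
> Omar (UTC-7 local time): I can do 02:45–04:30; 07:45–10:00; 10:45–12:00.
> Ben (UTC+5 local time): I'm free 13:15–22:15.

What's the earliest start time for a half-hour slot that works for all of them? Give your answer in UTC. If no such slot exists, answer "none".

09:45

Finn in UTC: 08:15-11:30, 14:45-15:30, 16:30-18:15.
Omar in UTC: 09:45-11:30, 14:45-17:00, 17:45-19:00 (add 7h to convert from UTC-7).
Ben in UTC: 08:15-17:15 (subtract 5h to convert from UTC+5).
Finn ∩ Omar: 09:45-11:30, 14:45-15:30, 16:30-17:00, 17:45-18:15.
Finn ∩ Omar ∩ Ben: 09:45-11:30, 14:45-15:30, 16:30-17:00.
So the common availability across everyone is 09:45-11:30, 14:45-15:30, 16:30-17:00.
The first common window of at least 30 minutes is 09:45-11:30, so the earliest start is 09:45.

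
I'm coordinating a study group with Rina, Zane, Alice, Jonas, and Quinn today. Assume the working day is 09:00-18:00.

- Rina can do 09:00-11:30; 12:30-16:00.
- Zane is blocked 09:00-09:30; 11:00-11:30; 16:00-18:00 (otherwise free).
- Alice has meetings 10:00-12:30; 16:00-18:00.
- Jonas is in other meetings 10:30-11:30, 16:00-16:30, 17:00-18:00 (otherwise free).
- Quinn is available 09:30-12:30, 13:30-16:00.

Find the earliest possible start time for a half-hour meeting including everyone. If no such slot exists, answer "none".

09:30

Rina free: 09:00-11:30, 12:30-16:00.
Zane free: 09:30-11:00, 11:30-16:00 (invert busy blocks within the working day).
Alice free: 09:00-10:00, 12:30-16:00 (invert busy blocks within the working day).
Jonas free: 09:00-10:30, 11:30-16:00, 16:30-17:00 (invert busy blocks within the working day).
Quinn free: 09:30-12:30, 13:30-16:00.
Rina ∩ Zane: 09:30-11:00, 12:30-16:00.
Rina ∩ Zane ∩ Alice: 09:30-10:00, 12:30-16:00.
Rina ∩ Zane ∩ Alice ∩ Jonas: 09:30-10:00, 12:30-16:00.
Rina ∩ Zane ∩ Alice ∩ Jonas ∩ Quinn: 09:30-10:00, 13:30-16:00.
Those are the intersection windows.
The first common window of at least 30 minutes is 09:30-10:00, so the earliest start is 09:30.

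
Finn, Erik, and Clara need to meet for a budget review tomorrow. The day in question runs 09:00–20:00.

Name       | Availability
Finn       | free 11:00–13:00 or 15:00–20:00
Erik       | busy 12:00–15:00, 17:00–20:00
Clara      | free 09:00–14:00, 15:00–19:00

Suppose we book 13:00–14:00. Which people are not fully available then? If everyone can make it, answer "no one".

Erik, Finn

Finn free: 11:00-13:00, 15:00-20:00.
Erik free: 09:00-12:00, 15:00-17:00 (invert busy blocks within the working day).
Clara free: 09:00-14:00, 15:00-19:00.
Finn: not fully free for 13:00-14:00. Erik: not fully free for 13:00-14:00. Clara: free for 13:00-14:00.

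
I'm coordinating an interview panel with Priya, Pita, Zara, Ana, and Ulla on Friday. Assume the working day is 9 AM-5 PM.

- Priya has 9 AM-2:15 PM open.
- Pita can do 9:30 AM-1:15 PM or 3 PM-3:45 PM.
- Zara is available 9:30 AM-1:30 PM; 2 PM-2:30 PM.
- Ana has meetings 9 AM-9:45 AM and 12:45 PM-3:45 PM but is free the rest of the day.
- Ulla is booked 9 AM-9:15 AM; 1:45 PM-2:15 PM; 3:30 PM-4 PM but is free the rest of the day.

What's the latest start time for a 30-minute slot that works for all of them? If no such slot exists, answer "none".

Priya free: 09:00-14:15.
Pita free: 09:30-13:15, 15:00-15:45.
Zara free: 09:30-13:30, 14:00-14:30.
Ana free: 09:45-12:45, 15:45-17:00 (invert busy blocks within the working day).
Ulla free: 09:15-13:45, 14:15-15:30, 16:00-17:00 (invert busy blocks within the working day).
Priya ∩ Pita: 09:30-13:15.
Priya ∩ Pita ∩ Zara: 09:30-13:15.
Priya ∩ Pita ∩ Zara ∩ Ana: 09:45-12:45.
Priya ∩ Pita ∩ Zara ∩ Ana ∩ Ulla: 09:45-12:45.
The last common window of at least 30 minutes is 09:45-12:45; a 30-minute meeting can start as late as 12:15 and still end by 12:45.

12:15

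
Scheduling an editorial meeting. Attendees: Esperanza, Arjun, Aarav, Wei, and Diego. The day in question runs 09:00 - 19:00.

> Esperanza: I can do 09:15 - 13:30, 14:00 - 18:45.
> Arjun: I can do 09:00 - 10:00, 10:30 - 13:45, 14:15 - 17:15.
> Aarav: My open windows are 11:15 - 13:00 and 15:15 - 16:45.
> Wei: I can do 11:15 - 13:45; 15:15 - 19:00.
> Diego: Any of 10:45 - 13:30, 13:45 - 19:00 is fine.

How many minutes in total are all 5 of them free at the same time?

Esperanza ∩ Arjun: 09:15-10:00, 10:30-13:30, 14:15-17:15.
Esperanza ∩ Arjun ∩ Aarav: 11:15-13:00, 15:15-16:45.
Esperanza ∩ Arjun ∩ Aarav ∩ Wei: 11:15-13:00, 15:15-16:45.
Esperanza ∩ Arjun ∩ Aarav ∩ Wei ∩ Diego: 11:15-13:00, 15:15-16:45.
So the common availability across everyone is 11:15-13:00, 15:15-16:45.
Summing the common windows: 105 + 90 = 195 minutes.

195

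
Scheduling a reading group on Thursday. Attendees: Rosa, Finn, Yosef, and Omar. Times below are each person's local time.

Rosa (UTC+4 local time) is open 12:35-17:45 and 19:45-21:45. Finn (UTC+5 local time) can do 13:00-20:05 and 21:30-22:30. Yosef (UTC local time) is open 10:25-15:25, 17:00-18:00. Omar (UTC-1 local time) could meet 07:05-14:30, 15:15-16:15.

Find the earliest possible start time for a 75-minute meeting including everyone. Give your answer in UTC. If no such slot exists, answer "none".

10:25

Rosa in UTC: 08:35-13:45, 15:45-17:45 (subtract 4h to convert from UTC+4).
Finn in UTC: 08:00-15:05, 16:30-17:30 (subtract 5h to convert from UTC+5).
Yosef in UTC: 10:25-15:25, 17:00-18:00.
Omar in UTC: 08:05-15:30, 16:15-17:15 (add 1h to convert from UTC-1).
Rosa ∩ Finn: 08:35-13:45, 16:30-17:30.
Rosa ∩ Finn ∩ Yosef: 10:25-13:45, 17:00-17:30.
Rosa ∩ Finn ∩ Yosef ∩ Omar: 10:25-13:45, 17:00-17:15.
Those are the intersection windows.
The first common window of at least 75 minutes is 10:25-13:45, so the earliest start is 10:25.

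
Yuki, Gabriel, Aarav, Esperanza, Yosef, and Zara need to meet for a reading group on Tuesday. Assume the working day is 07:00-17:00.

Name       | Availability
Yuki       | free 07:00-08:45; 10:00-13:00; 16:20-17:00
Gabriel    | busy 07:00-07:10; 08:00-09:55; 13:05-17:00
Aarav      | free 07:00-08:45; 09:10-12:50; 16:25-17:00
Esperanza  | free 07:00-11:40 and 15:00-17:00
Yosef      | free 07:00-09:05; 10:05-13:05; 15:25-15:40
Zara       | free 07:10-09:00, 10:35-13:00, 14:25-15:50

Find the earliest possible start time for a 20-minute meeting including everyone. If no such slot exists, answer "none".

07:10

Yuki free: 07:00-08:45, 10:00-13:00, 16:20-17:00.
Gabriel free: 07:10-08:00, 09:55-13:05 (invert busy blocks within the working day).
Aarav free: 07:00-08:45, 09:10-12:50, 16:25-17:00.
Esperanza free: 07:00-11:40, 15:00-17:00.
Yosef free: 07:00-09:05, 10:05-13:05, 15:25-15:40.
Zara free: 07:10-09:00, 10:35-13:00, 14:25-15:50.
Yuki ∩ Gabriel: 07:10-08:00, 10:00-13:00.
Yuki ∩ Gabriel ∩ Aarav: 07:10-08:00, 10:00-12:50.
Yuki ∩ Gabriel ∩ Aarav ∩ Esperanza: 07:10-08:00, 10:00-11:40.
Yuki ∩ Gabriel ∩ Aarav ∩ Esperanza ∩ Yosef: 07:10-08:00, 10:05-11:40.
Yuki ∩ Gabriel ∩ Aarav ∩ Esperanza ∩ Yosef ∩ Zara: 07:10-08:00, 10:35-11:40.
Those are the intersection windows.
The first common window of at least 20 minutes is 07:10-08:00, so the earliest start is 07:10.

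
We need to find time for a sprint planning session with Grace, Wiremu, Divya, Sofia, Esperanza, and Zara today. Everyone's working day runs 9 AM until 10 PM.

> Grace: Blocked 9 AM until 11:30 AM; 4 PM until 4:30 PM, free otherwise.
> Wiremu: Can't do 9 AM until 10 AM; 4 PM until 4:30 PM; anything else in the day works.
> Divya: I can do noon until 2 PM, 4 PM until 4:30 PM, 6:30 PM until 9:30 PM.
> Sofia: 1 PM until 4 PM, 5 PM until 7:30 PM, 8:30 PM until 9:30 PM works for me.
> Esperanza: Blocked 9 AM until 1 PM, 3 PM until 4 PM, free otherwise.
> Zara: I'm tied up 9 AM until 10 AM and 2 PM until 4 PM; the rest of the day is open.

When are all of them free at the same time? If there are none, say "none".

Grace free: 11:30-16:00, 16:30-22:00 (invert busy blocks within the working day).
Wiremu free: 10:00-16:00, 16:30-22:00 (invert busy blocks within the working day).
Divya free: 12:00-14:00, 16:00-16:30, 18:30-21:30.
Sofia free: 13:00-16:00, 17:00-19:30, 20:30-21:30.
Esperanza free: 13:00-15:00, 16:00-22:00 (invert busy blocks within the working day).
Zara free: 10:00-14:00, 16:00-22:00 (invert busy blocks within the working day).
Grace ∩ Wiremu: 11:30-16:00, 16:30-22:00.
Grace ∩ Wiremu ∩ Divya: 12:00-14:00, 18:30-21:30.
Grace ∩ Wiremu ∩ Divya ∩ Sofia: 13:00-14:00, 18:30-19:30, 20:30-21:30.
Grace ∩ Wiremu ∩ Divya ∩ Sofia ∩ Esperanza: 13:00-14:00, 18:30-19:30, 20:30-21:30.
Grace ∩ Wiremu ∩ Divya ∩ Sofia ∩ Esperanza ∩ Zara: 13:00-14:00, 18:30-19:30, 20:30-21:30.

13:00-14:00, 18:30-19:30, 20:30-21:30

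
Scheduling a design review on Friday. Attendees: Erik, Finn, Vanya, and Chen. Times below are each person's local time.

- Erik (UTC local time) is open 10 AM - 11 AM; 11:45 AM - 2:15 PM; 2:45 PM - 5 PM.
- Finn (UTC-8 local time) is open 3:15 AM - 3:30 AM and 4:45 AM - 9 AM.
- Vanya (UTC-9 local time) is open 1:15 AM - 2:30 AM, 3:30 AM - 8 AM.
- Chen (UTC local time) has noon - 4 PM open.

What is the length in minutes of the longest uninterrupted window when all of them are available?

90

Erik in UTC: 10:00-11:00, 11:45-14:15, 14:45-17:00.
Finn in UTC: 11:15-11:30, 12:45-17:00 (add 8h to convert from UTC-8).
Vanya in UTC: 10:15-11:30, 12:30-17:00 (add 9h to convert from UTC-9).
Chen in UTC: 12:00-16:00.
Erik ∩ Finn: 12:45-14:15, 14:45-17:00.
Erik ∩ Finn ∩ Vanya: 12:45-14:15, 14:45-17:00.
Erik ∩ Finn ∩ Vanya ∩ Chen: 12:45-14:15, 14:45-16:00.
The longest is 12:45-14:15 at 90 minutes.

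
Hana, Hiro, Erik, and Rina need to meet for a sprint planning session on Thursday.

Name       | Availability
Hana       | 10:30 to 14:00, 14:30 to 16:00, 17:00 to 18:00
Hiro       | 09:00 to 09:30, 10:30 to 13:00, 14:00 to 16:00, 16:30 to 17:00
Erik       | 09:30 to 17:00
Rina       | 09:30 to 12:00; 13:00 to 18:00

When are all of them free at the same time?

10:30-12:00, 14:30-16:00

Hana ∩ Hiro: 10:30-13:00, 14:30-16:00.
Hana ∩ Hiro ∩ Erik: 10:30-13:00, 14:30-16:00.
Hana ∩ Hiro ∩ Erik ∩ Rina: 10:30-12:00, 14:30-16:00.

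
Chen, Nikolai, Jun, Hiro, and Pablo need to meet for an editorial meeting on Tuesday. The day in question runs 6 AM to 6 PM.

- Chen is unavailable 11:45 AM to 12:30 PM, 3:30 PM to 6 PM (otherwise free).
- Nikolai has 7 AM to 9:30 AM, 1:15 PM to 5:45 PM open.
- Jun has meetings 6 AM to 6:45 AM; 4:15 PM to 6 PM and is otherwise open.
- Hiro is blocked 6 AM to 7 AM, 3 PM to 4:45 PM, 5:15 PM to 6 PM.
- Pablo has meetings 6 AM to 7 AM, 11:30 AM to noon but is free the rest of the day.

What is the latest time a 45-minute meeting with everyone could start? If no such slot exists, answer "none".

Chen free: 06:00-11:45, 12:30-15:30 (invert busy blocks within the working day).
Nikolai free: 07:00-09:30, 13:15-17:45.
Jun free: 06:45-16:15 (invert busy blocks within the working day).
Hiro free: 07:00-15:00, 16:45-17:15 (invert busy blocks within the working day).
Pablo free: 07:00-11:30, 12:00-18:00 (invert busy blocks within the working day).
Chen ∩ Nikolai: 07:00-09:30, 13:15-15:30.
Chen ∩ Nikolai ∩ Jun: 07:00-09:30, 13:15-15:30.
Chen ∩ Nikolai ∩ Jun ∩ Hiro: 07:00-09:30, 13:15-15:00.
Chen ∩ Nikolai ∩ Jun ∩ Hiro ∩ Pablo: 07:00-09:30, 13:15-15:00.
Those are the intersection windows.
The last common window of at least 45 minutes is 13:15-15:00; a 45-minute meeting can start as late as 14:15 and still end by 15:00.

14:15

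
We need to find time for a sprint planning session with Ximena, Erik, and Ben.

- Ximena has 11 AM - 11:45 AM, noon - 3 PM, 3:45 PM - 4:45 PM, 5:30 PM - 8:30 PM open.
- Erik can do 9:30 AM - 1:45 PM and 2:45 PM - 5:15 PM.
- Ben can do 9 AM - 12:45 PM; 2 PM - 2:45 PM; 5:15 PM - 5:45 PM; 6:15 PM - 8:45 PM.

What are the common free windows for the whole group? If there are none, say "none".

11:00-11:45, 12:00-12:45

Ximena ∩ Erik: 11:00-11:45, 12:00-13:45, 14:45-15:00, 15:45-16:45.
Ximena ∩ Erik ∩ Ben: 11:00-11:45, 12:00-12:45.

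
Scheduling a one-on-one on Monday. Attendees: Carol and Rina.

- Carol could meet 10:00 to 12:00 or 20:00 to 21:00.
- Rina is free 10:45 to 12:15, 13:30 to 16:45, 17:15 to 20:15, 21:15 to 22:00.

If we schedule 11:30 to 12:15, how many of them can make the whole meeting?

Rina can make the full 11:30-12:15 slot — that's 1.

1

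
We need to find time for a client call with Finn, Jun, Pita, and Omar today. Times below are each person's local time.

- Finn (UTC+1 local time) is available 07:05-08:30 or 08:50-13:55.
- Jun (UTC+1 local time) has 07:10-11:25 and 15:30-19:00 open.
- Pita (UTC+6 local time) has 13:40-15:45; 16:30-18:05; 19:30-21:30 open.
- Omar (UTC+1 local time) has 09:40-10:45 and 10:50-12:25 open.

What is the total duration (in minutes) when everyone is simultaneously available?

Finn in UTC: 06:05-07:30, 07:50-12:55 (subtract 1h to convert from UTC+1).
Jun in UTC: 06:10-10:25, 14:30-18:00 (subtract 1h to convert from UTC+1).
Pita in UTC: 07:40-09:45, 10:30-12:05, 13:30-15:30 (subtract 6h to convert from UTC+6).
Omar in UTC: 08:40-09:45, 09:50-11:25 (subtract 1h to convert from UTC+1).
Finn ∩ Jun: 06:10-07:30, 07:50-10:25.
Finn ∩ Jun ∩ Pita: 07:50-09:45.
Finn ∩ Jun ∩ Pita ∩ Omar: 08:40-09:45.
That's a single block of 65 minutes.

65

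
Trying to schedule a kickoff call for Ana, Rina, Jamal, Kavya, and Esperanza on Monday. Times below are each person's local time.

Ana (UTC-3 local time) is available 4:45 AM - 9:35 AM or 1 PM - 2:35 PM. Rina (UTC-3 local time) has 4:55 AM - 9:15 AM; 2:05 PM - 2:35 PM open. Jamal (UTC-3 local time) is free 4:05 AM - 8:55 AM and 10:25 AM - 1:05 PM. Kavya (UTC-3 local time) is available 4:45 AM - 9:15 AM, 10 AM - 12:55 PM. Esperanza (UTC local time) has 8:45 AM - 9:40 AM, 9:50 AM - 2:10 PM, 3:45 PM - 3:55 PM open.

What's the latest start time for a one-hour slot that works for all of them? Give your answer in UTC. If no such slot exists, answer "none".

Ana in UTC: 07:45-12:35, 16:00-17:35 (add 3h to convert from UTC-3).
Rina in UTC: 07:55-12:15, 17:05-17:35 (add 3h to convert from UTC-3).
Jamal in UTC: 07:05-11:55, 13:25-16:05 (add 3h to convert from UTC-3).
Kavya in UTC: 07:45-12:15, 13:00-15:55 (add 3h to convert from UTC-3).
Esperanza in UTC: 08:45-09:40, 09:50-14:10, 15:45-15:55.
Ana ∩ Rina: 07:55-12:15, 17:05-17:35.
Ana ∩ Rina ∩ Jamal: 07:55-11:55.
Ana ∩ Rina ∩ Jamal ∩ Kavya: 07:55-11:55.
Ana ∩ Rina ∩ Jamal ∩ Kavya ∩ Esperanza: 08:45-09:40, 09:50-11:55.
The last common window of at least 60 minutes is 09:50-11:55; a 60-minute meeting can start as late as 10:55 and still end by 11:55.

10:55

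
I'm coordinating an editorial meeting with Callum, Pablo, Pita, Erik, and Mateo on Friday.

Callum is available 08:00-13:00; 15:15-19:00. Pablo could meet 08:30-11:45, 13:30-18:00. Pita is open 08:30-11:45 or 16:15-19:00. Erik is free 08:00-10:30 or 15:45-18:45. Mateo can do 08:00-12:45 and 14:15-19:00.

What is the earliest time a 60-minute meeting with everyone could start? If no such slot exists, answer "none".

Callum ∩ Pablo: 08:30-11:45, 15:15-18:00.
Callum ∩ Pablo ∩ Pita: 08:30-11:45, 16:15-18:00.
Callum ∩ Pablo ∩ Pita ∩ Erik: 08:30-10:30, 16:15-18:00.
Callum ∩ Pablo ∩ Pita ∩ Erik ∩ Mateo: 08:30-10:30, 16:15-18:00.
The first common window of at least 60 minutes is 08:30-10:30, so the earliest start is 08:30.

08:30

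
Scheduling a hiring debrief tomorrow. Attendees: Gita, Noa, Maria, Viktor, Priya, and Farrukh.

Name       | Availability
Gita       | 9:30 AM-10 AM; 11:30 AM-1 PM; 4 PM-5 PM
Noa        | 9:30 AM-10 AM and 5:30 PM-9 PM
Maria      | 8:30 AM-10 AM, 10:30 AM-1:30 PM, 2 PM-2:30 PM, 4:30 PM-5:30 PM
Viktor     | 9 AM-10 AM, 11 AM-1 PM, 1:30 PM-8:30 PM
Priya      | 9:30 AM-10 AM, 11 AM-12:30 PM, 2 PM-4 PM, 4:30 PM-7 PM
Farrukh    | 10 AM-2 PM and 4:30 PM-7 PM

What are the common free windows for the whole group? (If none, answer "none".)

none

Gita ∩ Noa: 09:30-10:00.
Gita ∩ Noa ∩ Maria: 09:30-10:00.
Gita ∩ Noa ∩ Maria ∩ Viktor: 09:30-10:00.
Gita ∩ Noa ∩ Maria ∩ Viktor ∩ Priya: 09:30-10:00.
Gita ∩ Noa ∩ Maria ∩ Viktor ∩ Priya ∩ Farrukh: ∅.
There is no time when everyone is free.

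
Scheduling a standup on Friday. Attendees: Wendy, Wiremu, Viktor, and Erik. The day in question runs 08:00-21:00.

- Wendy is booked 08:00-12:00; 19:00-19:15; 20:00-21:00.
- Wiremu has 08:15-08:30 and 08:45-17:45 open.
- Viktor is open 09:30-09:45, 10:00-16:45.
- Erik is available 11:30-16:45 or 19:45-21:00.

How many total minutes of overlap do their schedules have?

Wendy free: 12:00-19:00, 19:15-20:00 (invert busy blocks within the working day).
Wiremu free: 08:15-08:30, 08:45-17:45.
Viktor free: 09:30-09:45, 10:00-16:45.
Erik free: 11:30-16:45, 19:45-21:00.
Wendy ∩ Wiremu: 12:00-17:45.
Wendy ∩ Wiremu ∩ Viktor: 12:00-16:45.
Wendy ∩ Wiremu ∩ Viktor ∩ Erik: 12:00-16:45.
So the common availability across everyone is 12:00-16:45.
That's a single block of 285 minutes.

285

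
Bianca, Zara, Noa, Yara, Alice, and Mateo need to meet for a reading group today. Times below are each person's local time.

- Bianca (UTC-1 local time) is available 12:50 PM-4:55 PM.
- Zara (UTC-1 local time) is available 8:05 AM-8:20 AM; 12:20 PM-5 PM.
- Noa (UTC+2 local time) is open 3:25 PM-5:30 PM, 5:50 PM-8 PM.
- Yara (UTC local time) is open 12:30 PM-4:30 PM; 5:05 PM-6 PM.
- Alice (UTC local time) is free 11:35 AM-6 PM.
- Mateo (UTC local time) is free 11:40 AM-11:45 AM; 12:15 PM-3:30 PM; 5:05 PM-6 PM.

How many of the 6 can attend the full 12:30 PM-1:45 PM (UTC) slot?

Bianca in UTC: 13:50-17:55 (add 1h to convert from UTC-1).
Zara in UTC: 09:05-09:20, 13:20-18:00 (add 1h to convert from UTC-1).
Noa in UTC: 13:25-15:30, 15:50-18:00 (subtract 2h to convert from UTC+2).
Yara in UTC: 12:30-16:30, 17:05-18:00.
Alice in UTC: 11:35-18:00.
Mateo in UTC: 11:40-11:45, 12:15-15:30, 17:05-18:00.
Yara, Alice, and Mateo can make the full 12:30-13:45 slot — that's 3.

3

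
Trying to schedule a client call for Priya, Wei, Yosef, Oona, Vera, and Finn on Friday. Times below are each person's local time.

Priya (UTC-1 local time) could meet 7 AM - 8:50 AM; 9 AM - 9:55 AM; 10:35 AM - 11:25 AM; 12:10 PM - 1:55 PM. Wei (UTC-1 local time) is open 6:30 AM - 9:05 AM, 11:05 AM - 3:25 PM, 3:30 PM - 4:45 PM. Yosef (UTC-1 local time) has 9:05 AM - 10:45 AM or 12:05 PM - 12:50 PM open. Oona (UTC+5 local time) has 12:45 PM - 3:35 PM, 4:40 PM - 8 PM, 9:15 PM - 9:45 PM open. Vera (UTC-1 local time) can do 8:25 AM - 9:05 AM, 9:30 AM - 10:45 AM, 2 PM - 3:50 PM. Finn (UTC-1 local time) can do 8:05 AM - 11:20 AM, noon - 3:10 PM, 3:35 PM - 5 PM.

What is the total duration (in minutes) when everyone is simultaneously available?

0

Priya in UTC: 08:00-09:50, 10:00-10:55, 11:35-12:25, 13:10-14:55 (add 1h to convert from UTC-1).
Wei in UTC: 07:30-10:05, 12:05-16:25, 16:30-17:45 (add 1h to convert from UTC-1).
Yosef in UTC: 10:05-11:45, 13:05-13:50 (add 1h to convert from UTC-1).
Oona in UTC: 07:45-10:35, 11:40-15:00, 16:15-16:45 (subtract 5h to convert from UTC+5).
Vera in UTC: 09:25-10:05, 10:30-11:45, 15:00-16:50 (add 1h to convert from UTC-1).
Finn in UTC: 09:05-12:20, 13:00-16:10, 16:35-18:00 (add 1h to convert from UTC-1).
Priya ∩ Wei: 08:00-09:50, 10:00-10:05, 12:05-12:25, 13:10-14:55.
Priya ∩ Wei ∩ Yosef: 13:10-13:50.
Priya ∩ Wei ∩ Yosef ∩ Oona: 13:10-13:50.
Priya ∩ Wei ∩ Yosef ∩ Oona ∩ Vera: ∅.
Priya ∩ Wei ∩ Yosef ∩ Oona ∩ Vera ∩ Finn: ∅.
There is no time when everyone is free.
There is no common window, so the total is 0 minutes.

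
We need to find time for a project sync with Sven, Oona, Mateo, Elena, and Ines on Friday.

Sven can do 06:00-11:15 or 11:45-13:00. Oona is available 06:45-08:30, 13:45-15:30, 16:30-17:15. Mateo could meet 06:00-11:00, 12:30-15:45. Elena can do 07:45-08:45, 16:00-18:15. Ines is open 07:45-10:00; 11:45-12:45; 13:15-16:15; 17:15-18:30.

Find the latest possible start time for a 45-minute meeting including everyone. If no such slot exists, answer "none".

07:45

Sven ∩ Oona: 06:45-08:30.
Sven ∩ Oona ∩ Mateo: 06:45-08:30.
Sven ∩ Oona ∩ Mateo ∩ Elena: 07:45-08:30.
Sven ∩ Oona ∩ Mateo ∩ Elena ∩ Ines: 07:45-08:30.
The last common window of at least 45 minutes is 07:45-08:30; a 45-minute meeting can start as late as 07:45 and still end by 08:30.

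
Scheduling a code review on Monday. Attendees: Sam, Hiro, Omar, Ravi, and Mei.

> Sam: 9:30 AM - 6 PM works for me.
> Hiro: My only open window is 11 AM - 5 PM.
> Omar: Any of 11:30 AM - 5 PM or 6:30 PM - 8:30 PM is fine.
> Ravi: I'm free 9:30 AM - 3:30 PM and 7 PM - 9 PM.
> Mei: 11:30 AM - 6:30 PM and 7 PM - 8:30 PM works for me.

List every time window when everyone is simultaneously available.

11:30-15:30

Sam ∩ Hiro: 11:00-17:00.
Sam ∩ Hiro ∩ Omar: 11:30-17:00.
Sam ∩ Hiro ∩ Omar ∩ Ravi: 11:30-15:30.
Sam ∩ Hiro ∩ Omar ∩ Ravi ∩ Mei: 11:30-15:30.
So the common availability across everyone is 11:30-15:30.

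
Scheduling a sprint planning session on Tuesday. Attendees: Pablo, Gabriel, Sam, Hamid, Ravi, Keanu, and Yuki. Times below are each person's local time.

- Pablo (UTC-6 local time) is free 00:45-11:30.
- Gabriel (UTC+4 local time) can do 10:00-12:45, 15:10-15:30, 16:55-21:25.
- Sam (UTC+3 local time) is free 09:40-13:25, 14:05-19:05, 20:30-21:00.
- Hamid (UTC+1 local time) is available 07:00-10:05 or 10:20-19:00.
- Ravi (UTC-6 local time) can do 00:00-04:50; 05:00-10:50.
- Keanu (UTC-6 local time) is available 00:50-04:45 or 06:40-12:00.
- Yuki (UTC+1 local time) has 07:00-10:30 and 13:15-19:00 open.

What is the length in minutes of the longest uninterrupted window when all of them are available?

Pablo in UTC: 06:45-17:30 (add 6h to convert from UTC-6).
Gabriel in UTC: 06:00-08:45, 11:10-11:30, 12:55-17:25 (subtract 4h to convert from UTC+4).
Sam in UTC: 06:40-10:25, 11:05-16:05, 17:30-18:00 (subtract 3h to convert from UTC+3).
Hamid in UTC: 06:00-09:05, 09:20-18:00 (subtract 1h to convert from UTC+1).
Ravi in UTC: 06:00-10:50, 11:00-16:50 (add 6h to convert from UTC-6).
Keanu in UTC: 06:50-10:45, 12:40-18:00 (add 6h to convert from UTC-6).
Yuki in UTC: 06:00-09:30, 12:15-18:00 (subtract 1h to convert from UTC+1).
Pablo ∩ Gabriel: 06:45-08:45, 11:10-11:30, 12:55-17:25.
Pablo ∩ Gabriel ∩ Sam: 06:45-08:45, 11:10-11:30, 12:55-16:05.
Pablo ∩ Gabriel ∩ Sam ∩ Hamid: 06:45-08:45, 11:10-11:30, 12:55-16:05.
Pablo ∩ Gabriel ∩ Sam ∩ Hamid ∩ Ravi: 06:45-08:45, 11:10-11:30, 12:55-16:05.
Pablo ∩ Gabriel ∩ Sam ∩ Hamid ∩ Ravi ∩ Keanu: 06:50-08:45, 12:55-16:05.
Pablo ∩ Gabriel ∩ Sam ∩ Hamid ∩ Ravi ∩ Keanu ∩ Yuki: 06:50-08:45, 12:55-16:05.
Those are the intersection windows.
The longest is 12:55-16:05 at 190 minutes.

190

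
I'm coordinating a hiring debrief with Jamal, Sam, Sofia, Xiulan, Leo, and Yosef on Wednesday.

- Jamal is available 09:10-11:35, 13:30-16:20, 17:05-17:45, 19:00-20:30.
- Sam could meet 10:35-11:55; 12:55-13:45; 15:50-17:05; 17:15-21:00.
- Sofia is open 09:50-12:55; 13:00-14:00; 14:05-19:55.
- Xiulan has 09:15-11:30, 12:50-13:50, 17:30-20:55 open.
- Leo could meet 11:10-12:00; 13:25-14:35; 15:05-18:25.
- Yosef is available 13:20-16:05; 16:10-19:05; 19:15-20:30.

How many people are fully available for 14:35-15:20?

Jamal, Sofia, and Yosef can make the full 14:35-15:20 slot — that's 3.

3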